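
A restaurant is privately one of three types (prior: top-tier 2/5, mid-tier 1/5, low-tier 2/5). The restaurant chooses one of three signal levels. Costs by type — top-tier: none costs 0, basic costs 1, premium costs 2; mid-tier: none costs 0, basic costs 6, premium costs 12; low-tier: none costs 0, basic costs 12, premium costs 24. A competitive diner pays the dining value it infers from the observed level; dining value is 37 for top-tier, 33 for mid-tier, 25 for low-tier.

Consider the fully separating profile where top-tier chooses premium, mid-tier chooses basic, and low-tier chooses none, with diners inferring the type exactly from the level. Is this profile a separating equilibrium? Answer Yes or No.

Separating price premiums: premium → 37, basic → 33, none → 25.
top-tier (assigned premium): none: 25 − 0 = 25; basic: 33 − 1 = 32; premium: 37 − 2 = 35. top-tier stays.
mid-tier (assigned basic): none: 25 − 0 = 25; basic: 33 − 6 = 27; premium: 37 − 12 = 25. mid-tier stays.
low-tier (assigned none): none: 25 − 0 = 25; basic: 33 − 12 = 21; premium: 37 − 24 = 13. low-tier stays.
Every type prefers its assigned level; separation holds.

Yes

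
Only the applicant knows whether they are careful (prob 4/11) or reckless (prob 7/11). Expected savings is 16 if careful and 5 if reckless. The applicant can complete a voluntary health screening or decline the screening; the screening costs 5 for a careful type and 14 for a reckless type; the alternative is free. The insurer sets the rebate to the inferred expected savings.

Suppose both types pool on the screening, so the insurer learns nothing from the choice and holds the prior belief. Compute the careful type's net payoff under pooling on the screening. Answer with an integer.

4

Pooled rebate = 4/11·16 + 7/11·5 = 9.
careful pays cost 5 for the screening, so net payoff = 9 − 5 = 4.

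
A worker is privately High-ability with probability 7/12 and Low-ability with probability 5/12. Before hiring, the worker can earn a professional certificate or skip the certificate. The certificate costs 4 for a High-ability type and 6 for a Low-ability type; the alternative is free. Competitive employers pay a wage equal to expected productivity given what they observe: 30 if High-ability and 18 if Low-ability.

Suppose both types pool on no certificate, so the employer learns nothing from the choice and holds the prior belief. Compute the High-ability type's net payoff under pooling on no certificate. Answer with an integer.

25

Pooled wage = 7/12·30 + 5/12·18 = 25.
High-ability pays no cost for no certificate, so net payoff = 25.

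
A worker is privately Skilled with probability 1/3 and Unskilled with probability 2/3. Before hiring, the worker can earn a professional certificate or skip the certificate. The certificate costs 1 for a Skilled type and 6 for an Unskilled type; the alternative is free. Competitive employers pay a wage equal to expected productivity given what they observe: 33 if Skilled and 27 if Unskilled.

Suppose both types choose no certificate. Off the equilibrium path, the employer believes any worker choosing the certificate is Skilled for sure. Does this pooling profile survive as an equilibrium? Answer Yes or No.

No

On path, the employer holds the prior and pays 1/3·33 + 2/3·27 = 29. Off path (the certificate), believing Skilled, it pays 33.
Skilled: no certificate nets 29; the certificate nets 33 − 1 = 32. Skilled would deviate.
Unskilled: no certificate nets 29; the certificate nets 33 − 6 = 27. Unskilled stays.
A type deviates, so pooling fails.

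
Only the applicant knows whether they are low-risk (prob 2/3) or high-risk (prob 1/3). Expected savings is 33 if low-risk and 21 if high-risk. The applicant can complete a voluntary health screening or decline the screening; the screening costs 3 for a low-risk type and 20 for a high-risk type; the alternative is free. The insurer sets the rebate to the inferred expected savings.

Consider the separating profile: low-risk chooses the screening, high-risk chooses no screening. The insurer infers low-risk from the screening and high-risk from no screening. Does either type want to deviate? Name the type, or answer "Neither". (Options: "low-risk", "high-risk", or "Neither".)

The screening pays 33; no screening pays 21.
low-risk: assigned the screening, nets 33 − 3 = 30; deviating to no screening nets 21.
high-risk: assigned no screening, nets 21; deviating to the screening nets 33 − 20 = 13.
Both types strictly prefer their assigned action; no profitable deviation.

Neither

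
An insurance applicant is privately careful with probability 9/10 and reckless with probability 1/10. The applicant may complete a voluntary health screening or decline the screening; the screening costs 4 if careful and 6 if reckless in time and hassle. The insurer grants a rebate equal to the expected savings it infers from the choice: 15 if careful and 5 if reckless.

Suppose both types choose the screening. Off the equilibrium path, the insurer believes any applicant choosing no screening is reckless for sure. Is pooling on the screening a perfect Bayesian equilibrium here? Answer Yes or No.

On path, the insurer holds the prior and pays 9/10·15 + 1/10·5 = 14. Off path (no screening), believing reckless, it pays 5.
careful: the screening nets 14 − 4 = 10; no screening nets 5. careful stays.
reckless: the screening nets 14 − 6 = 8; no screening nets 5. reckless stays.
No type deviates, so pooling is sustained.

Yes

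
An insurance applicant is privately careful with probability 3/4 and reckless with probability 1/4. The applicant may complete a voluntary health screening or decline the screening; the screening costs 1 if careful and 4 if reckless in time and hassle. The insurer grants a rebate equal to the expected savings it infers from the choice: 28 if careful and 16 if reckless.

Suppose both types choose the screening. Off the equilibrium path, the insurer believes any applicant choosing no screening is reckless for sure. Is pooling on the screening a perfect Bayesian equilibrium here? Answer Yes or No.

On path, the insurer holds the prior and pays 3/4·28 + 1/4·16 = 25. Off path (no screening), believing reckless, it pays 16.
careful: the screening nets 25 − 1 = 24; no screening nets 16. careful stays.
reckless: the screening nets 25 − 4 = 21; no screening nets 16. reckless stays.
No type deviates, so pooling is sustained.

Yes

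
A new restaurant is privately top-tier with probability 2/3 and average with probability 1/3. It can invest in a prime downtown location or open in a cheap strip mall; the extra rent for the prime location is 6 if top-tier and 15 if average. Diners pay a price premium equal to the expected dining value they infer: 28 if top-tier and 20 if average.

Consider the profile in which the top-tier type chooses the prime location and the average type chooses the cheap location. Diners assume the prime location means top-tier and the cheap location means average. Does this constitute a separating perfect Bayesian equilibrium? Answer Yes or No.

Yes

Under these beliefs, the prime location earns price premium 28 and the cheap location earns price premium 20.
top-tier: the prime location nets 28 − 6 = 22; the cheap location nets 20. top-tier prefers the prime location.
average: the prime location nets 28 − 15 = 13; the cheap location nets 20. average prefers the cheap location.
Neither type deviates, so the separating profile is an equilibrium.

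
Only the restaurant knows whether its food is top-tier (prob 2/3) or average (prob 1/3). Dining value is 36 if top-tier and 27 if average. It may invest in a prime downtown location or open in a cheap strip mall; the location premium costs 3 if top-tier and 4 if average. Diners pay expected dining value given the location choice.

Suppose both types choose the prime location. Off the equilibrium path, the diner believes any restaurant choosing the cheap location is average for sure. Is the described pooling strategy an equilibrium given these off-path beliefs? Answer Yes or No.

On path, the diner holds the prior and pays 2/3·36 + 1/3·27 = 33. Off path (the cheap location), believing average, it pays 27.
top-tier: the prime location nets 33 − 3 = 30; the cheap location nets 27. top-tier stays.
average: the prime location nets 33 − 4 = 29; the cheap location nets 27. average stays.
No type deviates, so pooling is sustained.

Yes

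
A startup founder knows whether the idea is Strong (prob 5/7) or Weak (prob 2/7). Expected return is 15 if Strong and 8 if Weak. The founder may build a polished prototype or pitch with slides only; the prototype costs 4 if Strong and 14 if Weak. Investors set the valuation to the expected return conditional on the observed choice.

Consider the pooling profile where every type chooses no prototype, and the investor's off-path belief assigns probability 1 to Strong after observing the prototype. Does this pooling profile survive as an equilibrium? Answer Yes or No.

Yes

On path, the investor holds the prior and pays 5/7·15 + 2/7·8 = 13. Off path (the prototype), believing Strong, it pays 15.
Strong: no prototype nets 13; the prototype nets 15 − 4 = 11. Strong stays.
Weak: no prototype nets 13; the prototype nets 15 − 14 = 1. Weak stays.
No type deviates, so pooling is sustained.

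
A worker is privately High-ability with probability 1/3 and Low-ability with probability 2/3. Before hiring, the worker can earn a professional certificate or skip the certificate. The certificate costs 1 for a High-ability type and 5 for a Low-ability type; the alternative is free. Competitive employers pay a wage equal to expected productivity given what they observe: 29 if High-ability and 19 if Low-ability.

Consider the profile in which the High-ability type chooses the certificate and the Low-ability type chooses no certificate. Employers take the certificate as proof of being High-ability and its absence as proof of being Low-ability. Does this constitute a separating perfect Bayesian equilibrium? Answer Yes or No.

Under these beliefs, the certificate earns wage 29 and no certificate earns wage 19.
High-ability: the certificate nets 29 − 1 = 28; no certificate nets 19. High-ability prefers the certificate.
Low-ability: the certificate nets 29 − 5 = 24; no certificate nets 19. Low-ability would deviate to the certificate.
Low-ability has a profitable deviation, so the profile is not an equilibrium.

No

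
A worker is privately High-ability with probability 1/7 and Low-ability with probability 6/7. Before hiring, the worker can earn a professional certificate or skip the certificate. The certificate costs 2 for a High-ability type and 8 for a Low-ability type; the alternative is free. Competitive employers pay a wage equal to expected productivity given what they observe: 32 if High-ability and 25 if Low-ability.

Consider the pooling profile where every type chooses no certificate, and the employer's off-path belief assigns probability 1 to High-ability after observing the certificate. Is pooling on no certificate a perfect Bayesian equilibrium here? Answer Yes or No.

On path, the employer holds the prior and pays 1/7·32 + 6/7·25 = 26. Off path (the certificate), believing High-ability, it pays 32.
High-ability: no certificate nets 26; the certificate nets 32 − 2 = 30. High-ability would deviate.
Low-ability: no certificate nets 26; the certificate nets 32 − 8 = 24. Low-ability stays.
A type deviates, so pooling fails.

No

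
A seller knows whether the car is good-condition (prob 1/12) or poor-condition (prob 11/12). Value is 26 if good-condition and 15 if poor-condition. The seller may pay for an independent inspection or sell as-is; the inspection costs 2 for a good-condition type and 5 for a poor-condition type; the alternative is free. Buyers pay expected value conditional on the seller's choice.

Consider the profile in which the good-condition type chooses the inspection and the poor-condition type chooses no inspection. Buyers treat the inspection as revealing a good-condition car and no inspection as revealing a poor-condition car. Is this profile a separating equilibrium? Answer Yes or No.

No

Under these beliefs, the inspection earns price 26 and no inspection earns price 15.
good-condition: the inspection nets 26 − 2 = 24; no inspection nets 15. good-condition prefers the inspection.
poor-condition: the inspection nets 26 − 5 = 21; no inspection nets 15. poor-condition would deviate to the inspection.
poor-condition has a profitable deviation, so the profile is not an equilibrium.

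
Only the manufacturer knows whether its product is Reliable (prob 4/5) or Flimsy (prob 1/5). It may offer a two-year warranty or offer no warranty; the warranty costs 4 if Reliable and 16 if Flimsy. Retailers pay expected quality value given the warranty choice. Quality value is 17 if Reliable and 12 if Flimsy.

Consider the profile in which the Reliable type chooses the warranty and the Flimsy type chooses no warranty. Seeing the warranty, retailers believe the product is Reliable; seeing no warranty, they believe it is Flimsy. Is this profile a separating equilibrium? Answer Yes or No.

Under these beliefs, the warranty earns price 17 and no warranty earns price 12.
Reliable: the warranty nets 17 − 4 = 13; no warranty nets 12. Reliable prefers the warranty.
Flimsy: the warranty nets 17 − 16 = 1; no warranty nets 12. Flimsy prefers no warranty.
Neither type deviates, so the separating profile is an equilibrium.

Yes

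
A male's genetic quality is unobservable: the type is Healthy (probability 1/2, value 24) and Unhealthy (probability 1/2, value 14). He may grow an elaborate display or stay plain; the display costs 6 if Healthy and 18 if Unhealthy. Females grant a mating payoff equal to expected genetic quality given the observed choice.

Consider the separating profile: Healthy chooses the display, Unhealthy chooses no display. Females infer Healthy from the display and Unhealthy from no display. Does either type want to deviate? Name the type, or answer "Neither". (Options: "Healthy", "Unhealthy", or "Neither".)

Neither

The display pays 24; no display pays 14.
Healthy: assigned the display, nets 24 − 6 = 18; deviating to no display nets 14.
Unhealthy: assigned no display, nets 14; deviating to the display nets 24 − 18 = 6.
Both types strictly prefer their assigned action; no profitable deviation.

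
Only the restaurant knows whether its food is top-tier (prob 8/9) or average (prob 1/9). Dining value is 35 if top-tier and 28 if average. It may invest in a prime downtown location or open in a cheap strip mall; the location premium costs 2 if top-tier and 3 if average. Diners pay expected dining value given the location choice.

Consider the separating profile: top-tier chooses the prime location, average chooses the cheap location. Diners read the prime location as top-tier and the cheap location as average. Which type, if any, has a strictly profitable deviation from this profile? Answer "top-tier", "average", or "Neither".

average

The prime location pays 35; the cheap location pays 28.
top-tier: assigned the prime location, nets 35 − 2 = 33; deviating to the cheap location nets 28.
average: assigned the cheap location, nets 28; deviating to the prime location nets 35 − 3 = 32.
The average type gains 4 by deviating.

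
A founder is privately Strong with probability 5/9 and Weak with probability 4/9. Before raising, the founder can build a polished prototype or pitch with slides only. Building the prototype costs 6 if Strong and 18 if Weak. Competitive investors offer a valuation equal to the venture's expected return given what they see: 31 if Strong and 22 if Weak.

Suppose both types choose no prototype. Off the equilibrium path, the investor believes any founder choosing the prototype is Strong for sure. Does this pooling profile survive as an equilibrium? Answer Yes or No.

On path, the investor holds the prior and pays 5/9·31 + 4/9·22 = 27. Off path (the prototype), believing Strong, it pays 31.
Strong: no prototype nets 27; the prototype nets 31 − 6 = 25. Strong stays.
Weak: no prototype nets 27; the prototype nets 31 − 18 = 13. Weak stays.
No type deviates, so pooling is sustained.

Yes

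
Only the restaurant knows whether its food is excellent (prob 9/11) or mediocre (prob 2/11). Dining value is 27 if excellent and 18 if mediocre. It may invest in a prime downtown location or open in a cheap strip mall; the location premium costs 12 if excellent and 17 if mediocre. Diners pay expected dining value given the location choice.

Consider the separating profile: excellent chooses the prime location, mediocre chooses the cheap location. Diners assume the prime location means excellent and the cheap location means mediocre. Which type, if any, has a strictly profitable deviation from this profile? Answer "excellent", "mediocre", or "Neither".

The prime location pays 27; the cheap location pays 18.
excellent: assigned the prime location, nets 27 − 12 = 15; deviating to the cheap location nets 18.
mediocre: assigned the cheap location, nets 18; deviating to the prime location nets 27 − 17 = 10.
The excellent type gains 3 by deviating.

excellent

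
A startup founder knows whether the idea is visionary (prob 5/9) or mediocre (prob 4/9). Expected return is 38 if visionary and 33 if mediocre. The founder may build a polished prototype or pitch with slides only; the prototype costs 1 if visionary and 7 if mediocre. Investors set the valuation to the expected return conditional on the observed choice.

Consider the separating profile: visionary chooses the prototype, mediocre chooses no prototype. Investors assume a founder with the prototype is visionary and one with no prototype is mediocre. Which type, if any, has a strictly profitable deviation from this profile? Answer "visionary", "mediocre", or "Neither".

The prototype pays 38; no prototype pays 33.
visionary: assigned the prototype, nets 38 − 1 = 37; deviating to no prototype nets 33.
mediocre: assigned no prototype, nets 33; deviating to the prototype nets 38 − 7 = 31.
Both types strictly prefer their assigned action; no profitable deviation.

Neither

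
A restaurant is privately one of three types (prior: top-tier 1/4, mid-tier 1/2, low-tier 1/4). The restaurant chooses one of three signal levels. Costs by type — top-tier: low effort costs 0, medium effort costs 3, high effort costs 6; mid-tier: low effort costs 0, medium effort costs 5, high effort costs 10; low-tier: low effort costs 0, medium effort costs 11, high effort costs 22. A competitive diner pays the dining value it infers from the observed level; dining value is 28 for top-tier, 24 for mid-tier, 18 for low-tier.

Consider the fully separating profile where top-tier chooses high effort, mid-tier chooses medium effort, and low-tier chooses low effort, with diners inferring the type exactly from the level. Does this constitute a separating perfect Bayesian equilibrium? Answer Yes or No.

Separating price premiums: high effort → 28, medium effort → 24, low effort → 18.
top-tier (assigned high effort): low effort: 18 − 0 = 18; medium effort: 24 − 3 = 21; high effort: 28 − 6 = 22. top-tier stays.
mid-tier (assigned medium effort): low effort: 18 − 0 = 18; medium effort: 24 − 5 = 19; high effort: 28 − 10 = 18. mid-tier stays.
low-tier (assigned low effort): low effort: 18 − 0 = 18; medium effort: 24 − 11 = 13; high effort: 28 − 22 = 6. low-tier stays.
Every type prefers its assigned level; separation holds.

Yes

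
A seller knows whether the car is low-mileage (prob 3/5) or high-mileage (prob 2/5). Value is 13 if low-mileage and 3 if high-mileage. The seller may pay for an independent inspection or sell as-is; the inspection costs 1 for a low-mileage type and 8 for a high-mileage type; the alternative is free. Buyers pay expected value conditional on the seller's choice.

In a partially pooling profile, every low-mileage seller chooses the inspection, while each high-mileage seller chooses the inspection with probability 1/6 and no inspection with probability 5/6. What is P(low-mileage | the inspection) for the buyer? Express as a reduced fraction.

9/10

P(the inspection) = (3/5)·1 + (2/5)·(1/6) = 2/3.
By Bayes' rule, P(low-mileage | the inspection) = (3/5) / (2/3) = 9/10.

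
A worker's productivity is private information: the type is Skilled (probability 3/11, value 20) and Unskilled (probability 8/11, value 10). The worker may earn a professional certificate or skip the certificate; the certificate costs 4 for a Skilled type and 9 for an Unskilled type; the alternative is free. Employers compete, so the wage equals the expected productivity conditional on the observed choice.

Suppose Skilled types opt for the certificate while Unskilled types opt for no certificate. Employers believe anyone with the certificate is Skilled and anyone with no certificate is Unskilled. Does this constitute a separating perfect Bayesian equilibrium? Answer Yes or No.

Under these beliefs, the certificate earns wage 20 and no certificate earns wage 10.
Skilled: the certificate nets 20 − 4 = 16; no certificate nets 10. Skilled prefers the certificate.
Unskilled: the certificate nets 20 − 9 = 11; no certificate nets 10. Unskilled would deviate to the certificate.
Unskilled has a profitable deviation, so the profile is not an equilibrium.

No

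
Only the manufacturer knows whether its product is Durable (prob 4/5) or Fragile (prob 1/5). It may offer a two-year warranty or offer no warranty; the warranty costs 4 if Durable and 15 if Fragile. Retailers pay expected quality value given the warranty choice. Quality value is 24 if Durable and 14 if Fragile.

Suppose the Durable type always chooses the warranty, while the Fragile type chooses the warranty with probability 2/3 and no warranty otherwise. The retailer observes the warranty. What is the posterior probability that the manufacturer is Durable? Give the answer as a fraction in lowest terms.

P(the warranty) = (4/5)·1 + (1/5)·(2/3) = 14/15.
By Bayes' rule, P(Durable | the warranty) = (4/5) / (14/15) = 6/7.

6/7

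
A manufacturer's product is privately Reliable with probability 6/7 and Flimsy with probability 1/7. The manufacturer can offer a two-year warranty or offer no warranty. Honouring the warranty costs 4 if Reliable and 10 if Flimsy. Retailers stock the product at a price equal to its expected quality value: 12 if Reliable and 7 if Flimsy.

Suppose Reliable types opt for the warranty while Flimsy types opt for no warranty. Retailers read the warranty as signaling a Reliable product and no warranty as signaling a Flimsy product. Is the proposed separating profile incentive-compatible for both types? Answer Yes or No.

Under these beliefs, the warranty earns price 12 and no warranty earns price 7.
Reliable: the warranty nets 12 − 4 = 8; no warranty nets 7. Reliable prefers the warranty.
Flimsy: the warranty nets 12 − 10 = 2; no warranty nets 7. Flimsy prefers no warranty.
Neither type deviates, so the separating profile is an equilibrium.

Yes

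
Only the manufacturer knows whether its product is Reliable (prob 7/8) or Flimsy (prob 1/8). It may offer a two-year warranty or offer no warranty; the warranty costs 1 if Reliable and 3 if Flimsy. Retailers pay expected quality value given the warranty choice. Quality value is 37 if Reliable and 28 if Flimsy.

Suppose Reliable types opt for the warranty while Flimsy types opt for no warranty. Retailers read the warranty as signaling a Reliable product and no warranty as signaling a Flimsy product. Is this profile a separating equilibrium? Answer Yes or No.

Under these beliefs, the warranty earns price 37 and no warranty earns price 28.
Reliable: the warranty nets 37 − 1 = 36; no warranty nets 28. Reliable prefers the warranty.
Flimsy: the warranty nets 37 − 3 = 34; no warranty nets 28. Flimsy would deviate to the warranty.
Flimsy has a profitable deviation, so the profile is not an equilibrium.

No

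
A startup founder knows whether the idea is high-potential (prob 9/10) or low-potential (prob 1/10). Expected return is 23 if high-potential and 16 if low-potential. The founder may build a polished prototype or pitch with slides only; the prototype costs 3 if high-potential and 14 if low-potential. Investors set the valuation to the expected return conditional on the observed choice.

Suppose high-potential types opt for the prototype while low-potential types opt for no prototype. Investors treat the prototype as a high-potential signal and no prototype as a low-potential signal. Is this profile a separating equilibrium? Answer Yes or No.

Yes

Under these beliefs, the prototype earns valuation 23 and no prototype earns valuation 16.
high-potential: the prototype nets 23 − 3 = 20; no prototype nets 16. high-potential prefers the prototype.
low-potential: the prototype nets 23 − 14 = 9; no prototype nets 16. low-potential prefers no prototype.
Neither type deviates, so the separating profile is an equilibrium.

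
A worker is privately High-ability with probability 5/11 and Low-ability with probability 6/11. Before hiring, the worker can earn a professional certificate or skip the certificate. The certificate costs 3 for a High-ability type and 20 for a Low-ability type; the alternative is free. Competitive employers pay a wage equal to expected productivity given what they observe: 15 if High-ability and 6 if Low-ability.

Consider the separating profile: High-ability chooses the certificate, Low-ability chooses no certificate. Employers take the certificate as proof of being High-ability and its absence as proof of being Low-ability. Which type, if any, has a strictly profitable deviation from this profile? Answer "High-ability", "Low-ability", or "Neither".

The certificate pays 15; no certificate pays 6.
High-ability: assigned the certificate, nets 15 − 3 = 12; deviating to no certificate nets 6.
Low-ability: assigned no certificate, nets 6; deviating to the certificate nets 15 − 20 = -5.
Both types strictly prefer their assigned action; no profitable deviation.

Neither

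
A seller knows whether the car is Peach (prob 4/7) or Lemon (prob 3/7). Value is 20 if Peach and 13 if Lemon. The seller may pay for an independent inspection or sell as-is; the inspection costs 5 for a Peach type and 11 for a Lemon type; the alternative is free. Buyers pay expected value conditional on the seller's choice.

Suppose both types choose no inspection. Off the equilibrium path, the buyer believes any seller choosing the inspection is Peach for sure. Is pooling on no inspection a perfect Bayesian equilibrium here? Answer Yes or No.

Yes

On path, the buyer holds the prior and pays 4/7·20 + 3/7·13 = 17. Off path (the inspection), believing Peach, it pays 20.
Peach: no inspection nets 17; the inspection nets 20 − 5 = 15. Peach stays.
Lemon: no inspection nets 17; the inspection nets 20 − 11 = 9. Lemon stays.
No type deviates, so pooling is sustained.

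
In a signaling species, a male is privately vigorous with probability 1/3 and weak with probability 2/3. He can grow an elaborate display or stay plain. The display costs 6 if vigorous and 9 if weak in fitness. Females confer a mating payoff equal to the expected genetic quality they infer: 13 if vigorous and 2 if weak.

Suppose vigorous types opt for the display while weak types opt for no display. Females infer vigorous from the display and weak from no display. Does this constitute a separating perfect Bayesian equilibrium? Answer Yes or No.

Under these beliefs, the display earns mating payoff 13 and no display earns mating payoff 2.
vigorous: the display nets 13 − 6 = 7; no display nets 2. vigorous prefers the display.
weak: the display nets 13 − 9 = 4; no display nets 2. weak would deviate to the display.
weak has a profitable deviation, so the profile is not an equilibrium.

No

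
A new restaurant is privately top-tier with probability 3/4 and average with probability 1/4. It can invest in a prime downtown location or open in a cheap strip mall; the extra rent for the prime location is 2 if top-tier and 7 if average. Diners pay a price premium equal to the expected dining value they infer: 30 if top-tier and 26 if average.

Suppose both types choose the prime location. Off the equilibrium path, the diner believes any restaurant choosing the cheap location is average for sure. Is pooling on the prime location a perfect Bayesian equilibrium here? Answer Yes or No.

No

On path, the diner holds the prior and pays 3/4·30 + 1/4·26 = 29. Off path (the cheap location), believing average, it pays 26.
top-tier: the prime location nets 29 − 2 = 27; the cheap location nets 26. top-tier stays.
average: the prime location nets 29 − 7 = 22; the cheap location nets 26. average would deviate.
A type deviates, so pooling fails.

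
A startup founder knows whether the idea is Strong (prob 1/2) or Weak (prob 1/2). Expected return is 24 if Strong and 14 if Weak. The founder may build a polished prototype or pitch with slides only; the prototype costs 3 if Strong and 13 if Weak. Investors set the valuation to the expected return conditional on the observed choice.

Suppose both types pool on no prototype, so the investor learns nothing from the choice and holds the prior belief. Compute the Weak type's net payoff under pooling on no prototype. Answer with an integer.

19

Pooled valuation = 1/2·24 + 1/2·14 = 19.
Weak pays no cost for no prototype, so net payoff = 19.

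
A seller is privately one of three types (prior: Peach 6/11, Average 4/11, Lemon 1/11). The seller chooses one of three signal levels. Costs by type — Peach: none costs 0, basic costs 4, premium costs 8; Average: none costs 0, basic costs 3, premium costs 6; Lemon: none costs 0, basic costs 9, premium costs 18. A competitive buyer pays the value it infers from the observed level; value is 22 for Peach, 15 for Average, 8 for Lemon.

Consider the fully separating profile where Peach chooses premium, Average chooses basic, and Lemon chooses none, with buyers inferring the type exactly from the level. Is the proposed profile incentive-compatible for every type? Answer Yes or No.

No

Separating prices: premium → 22, basic → 15, none → 8.
Peach (assigned premium): none: 8 − 0 = 8; basic: 15 − 4 = 11; premium: 22 − 8 = 14. Peach stays.
Average (assigned basic): none: 8 − 0 = 8; basic: 15 − 3 = 12; premium: 22 − 6 = 16. Average prefers premium.
Lemon (assigned none): none: 8 − 0 = 8; basic: 15 − 9 = 6; premium: 22 − 18 = 4. Lemon stays.
At least one type deviates; the separating profile fails.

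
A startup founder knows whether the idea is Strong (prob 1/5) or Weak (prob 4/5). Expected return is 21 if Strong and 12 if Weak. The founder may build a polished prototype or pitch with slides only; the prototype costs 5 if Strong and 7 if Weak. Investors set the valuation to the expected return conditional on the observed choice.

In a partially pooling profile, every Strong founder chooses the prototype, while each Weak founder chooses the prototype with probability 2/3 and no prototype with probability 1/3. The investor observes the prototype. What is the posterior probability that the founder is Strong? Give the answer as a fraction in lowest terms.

3/11

P(the prototype) = (1/5)·1 + (4/5)·(2/3) = 11/15.
By Bayes' rule, P(Strong | the prototype) = (1/5) / (11/15) = 3/11.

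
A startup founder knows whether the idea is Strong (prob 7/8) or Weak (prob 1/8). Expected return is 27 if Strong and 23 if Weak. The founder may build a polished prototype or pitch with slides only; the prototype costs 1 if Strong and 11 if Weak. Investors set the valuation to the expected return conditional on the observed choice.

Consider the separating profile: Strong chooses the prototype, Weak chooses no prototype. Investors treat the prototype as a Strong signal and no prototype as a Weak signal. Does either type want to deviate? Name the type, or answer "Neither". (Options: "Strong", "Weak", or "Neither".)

Neither

The prototype pays 27; no prototype pays 23.
Strong: assigned the prototype, nets 27 − 1 = 26; deviating to no prototype nets 23.
Weak: assigned no prototype, nets 23; deviating to the prototype nets 27 − 11 = 16.
Both types strictly prefer their assigned action; no profitable deviation.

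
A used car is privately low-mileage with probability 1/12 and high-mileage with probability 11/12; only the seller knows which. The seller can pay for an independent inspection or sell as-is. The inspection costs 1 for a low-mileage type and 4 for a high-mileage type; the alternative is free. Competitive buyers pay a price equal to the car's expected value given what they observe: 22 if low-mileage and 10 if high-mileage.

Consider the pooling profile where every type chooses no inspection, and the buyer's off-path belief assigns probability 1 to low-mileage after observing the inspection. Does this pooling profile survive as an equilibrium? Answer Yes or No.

On path, the buyer holds the prior and pays 1/12·22 + 11/12·10 = 11. Off path (the inspection), believing low-mileage, it pays 22.
low-mileage: no inspection nets 11; the inspection nets 22 − 1 = 21. low-mileage would deviate.
high-mileage: no inspection nets 11; the inspection nets 22 − 4 = 18. high-mileage would deviate.
A type deviates, so pooling fails.

No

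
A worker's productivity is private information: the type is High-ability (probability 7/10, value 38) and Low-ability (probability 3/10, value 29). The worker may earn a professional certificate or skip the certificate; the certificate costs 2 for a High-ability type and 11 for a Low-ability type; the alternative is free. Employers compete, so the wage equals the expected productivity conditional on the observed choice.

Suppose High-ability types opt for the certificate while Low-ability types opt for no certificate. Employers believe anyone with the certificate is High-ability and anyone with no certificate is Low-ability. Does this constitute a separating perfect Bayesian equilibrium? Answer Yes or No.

Under these beliefs, the certificate earns wage 38 and no certificate earns wage 29.
High-ability: the certificate nets 38 − 2 = 36; no certificate nets 29. High-ability prefers the certificate.
Low-ability: the certificate nets 38 − 11 = 27; no certificate nets 29. Low-ability prefers no certificate.
Neither type deviates, so the separating profile is an equilibrium.

Yes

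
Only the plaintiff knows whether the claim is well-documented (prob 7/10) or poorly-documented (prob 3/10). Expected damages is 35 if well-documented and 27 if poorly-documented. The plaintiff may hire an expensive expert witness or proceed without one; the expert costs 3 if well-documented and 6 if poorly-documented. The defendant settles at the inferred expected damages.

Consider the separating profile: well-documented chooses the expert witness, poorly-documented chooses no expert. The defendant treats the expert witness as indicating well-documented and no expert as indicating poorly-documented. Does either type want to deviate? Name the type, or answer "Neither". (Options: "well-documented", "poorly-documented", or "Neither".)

The expert witness pays 35; no expert pays 27.
well-documented: assigned the expert witness, nets 35 − 3 = 32; deviating to no expert nets 27.
poorly-documented: assigned no expert, nets 27; deviating to the expert witness nets 35 − 6 = 29.
The poorly-documented type gains 2 by deviating.

poorly-documented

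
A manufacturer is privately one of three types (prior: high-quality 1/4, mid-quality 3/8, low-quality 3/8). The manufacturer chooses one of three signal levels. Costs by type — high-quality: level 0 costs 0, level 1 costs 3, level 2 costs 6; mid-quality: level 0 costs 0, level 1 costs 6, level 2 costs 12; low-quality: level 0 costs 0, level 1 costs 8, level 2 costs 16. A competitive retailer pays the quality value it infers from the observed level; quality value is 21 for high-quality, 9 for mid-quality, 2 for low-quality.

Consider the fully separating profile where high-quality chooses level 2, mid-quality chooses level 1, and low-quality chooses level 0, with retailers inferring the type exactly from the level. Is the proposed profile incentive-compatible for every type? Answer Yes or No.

Separating prices: level 2 → 21, level 1 → 9, level 0 → 2.
high-quality (assigned level 2): level 0: 2 − 0 = 2; level 1: 9 − 3 = 6; level 2: 21 − 6 = 15. high-quality stays.
mid-quality (assigned level 1): level 0: 2 − 0 = 2; level 1: 9 − 6 = 3; level 2: 21 − 12 = 9. mid-quality prefers level 2.
low-quality (assigned level 0): level 0: 2 − 0 = 2; level 1: 9 − 8 = 1; level 2: 21 − 16 = 5. low-quality prefers level 2.
At least one type deviates; the separating profile fails.

No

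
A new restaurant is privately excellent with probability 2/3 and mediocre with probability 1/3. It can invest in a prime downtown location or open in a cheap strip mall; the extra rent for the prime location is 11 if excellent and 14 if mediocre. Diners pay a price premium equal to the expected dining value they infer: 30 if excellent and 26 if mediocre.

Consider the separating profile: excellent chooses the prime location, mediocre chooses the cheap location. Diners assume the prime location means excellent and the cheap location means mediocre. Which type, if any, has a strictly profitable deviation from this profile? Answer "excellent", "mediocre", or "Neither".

The prime location pays 30; the cheap location pays 26.
excellent: assigned the prime location, nets 30 − 11 = 19; deviating to the cheap location nets 26.
mediocre: assigned the cheap location, nets 26; deviating to the prime location nets 30 − 14 = 16.
The excellent type gains 7 by deviating.

excellent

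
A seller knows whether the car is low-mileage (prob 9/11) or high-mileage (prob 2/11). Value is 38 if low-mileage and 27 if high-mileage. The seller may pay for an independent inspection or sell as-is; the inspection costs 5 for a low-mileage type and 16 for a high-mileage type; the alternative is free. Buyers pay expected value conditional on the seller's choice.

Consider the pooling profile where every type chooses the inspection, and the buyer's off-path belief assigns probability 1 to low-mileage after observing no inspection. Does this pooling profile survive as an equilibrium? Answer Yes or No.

No

On path, the buyer holds the prior and pays 9/11·38 + 2/11·27 = 36. Off path (no inspection), believing low-mileage, it pays 38.
low-mileage: the inspection nets 36 − 5 = 31; no inspection nets 38. low-mileage would deviate.
high-mileage: the inspection nets 36 − 16 = 20; no inspection nets 38. high-mileage would deviate.
A type deviates, so pooling fails.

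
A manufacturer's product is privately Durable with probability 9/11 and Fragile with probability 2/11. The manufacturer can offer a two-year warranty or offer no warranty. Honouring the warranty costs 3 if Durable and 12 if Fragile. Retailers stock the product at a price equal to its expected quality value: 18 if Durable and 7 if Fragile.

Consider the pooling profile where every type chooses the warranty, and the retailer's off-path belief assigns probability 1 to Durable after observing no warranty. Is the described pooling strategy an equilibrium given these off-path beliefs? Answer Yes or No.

No

On path, the retailer holds the prior and pays 9/11·18 + 2/11·7 = 16. Off path (no warranty), believing Durable, it pays 18.
Durable: the warranty nets 16 − 3 = 13; no warranty nets 18. Durable would deviate.
Fragile: the warranty nets 16 − 12 = 4; no warranty nets 18. Fragile would deviate.
A type deviates, so pooling fails.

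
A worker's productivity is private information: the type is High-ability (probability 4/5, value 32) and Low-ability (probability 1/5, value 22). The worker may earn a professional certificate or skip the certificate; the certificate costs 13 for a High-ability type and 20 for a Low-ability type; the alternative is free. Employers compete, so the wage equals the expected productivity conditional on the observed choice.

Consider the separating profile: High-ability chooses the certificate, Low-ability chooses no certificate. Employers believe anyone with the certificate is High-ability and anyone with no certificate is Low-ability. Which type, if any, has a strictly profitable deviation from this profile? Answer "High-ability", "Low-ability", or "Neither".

The certificate pays 32; no certificate pays 22.
High-ability: assigned the certificate, nets 32 − 13 = 19; deviating to no certificate nets 22.
Low-ability: assigned no certificate, nets 22; deviating to the certificate nets 32 − 20 = 12.
The High-ability type gains 3 by deviating.

High-ability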